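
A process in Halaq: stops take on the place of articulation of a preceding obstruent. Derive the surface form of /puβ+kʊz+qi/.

[puβpʊzti]

/k/ is a voiceless velar stop. The preceding trigger /β/ is bilabial, so /k/ must become bilabial as well.
The voiceless bilabial stop is [p], so /k/ → [p].
The same rule applies at the second boundary: /q/ → [t] next to /z/.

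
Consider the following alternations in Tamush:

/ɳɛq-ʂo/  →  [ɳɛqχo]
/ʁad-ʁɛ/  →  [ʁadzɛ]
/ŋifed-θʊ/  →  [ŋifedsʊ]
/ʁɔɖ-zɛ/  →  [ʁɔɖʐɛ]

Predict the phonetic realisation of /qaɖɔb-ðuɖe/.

[qaɖɔbβuɖe]

The data show progressive place assimilation: /ʂ/ → [χ] after /q/; /ʁ/ → [z] after /d/; /θ/ → [s] after /d/; /z/ → [ʐ] after /ɖ/. In each pair only place changes, matching the preceding consonant, while manner and voice stay constant.
/ð/ is a voiced dental fricative. The preceding trigger /b/ is bilabial, so /ð/ must become bilabial as well.
A voiced bilabial fricative is [β], so the surface segment is [β].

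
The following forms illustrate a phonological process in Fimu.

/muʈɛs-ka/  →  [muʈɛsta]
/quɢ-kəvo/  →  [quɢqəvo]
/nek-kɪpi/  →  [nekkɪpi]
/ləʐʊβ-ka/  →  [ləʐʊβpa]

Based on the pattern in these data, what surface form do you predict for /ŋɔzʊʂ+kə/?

[ŋɔzʊʂʈə]

The data show progressive place assimilation: /k/ → [t] after /s/; /k/ → [q] after /ɢ/; /k/ → [p] after /β/. In each pair only place changes, matching the preceding consonant, while manner and voice stay constant.
Nothing changes in [nekkɪpi]: there the adjacent consonants already agree in place (/k/ and /k/ are both velar), so this form is consistent with the same rule.
/k/ is a voiceless velar stop. The preceding trigger /ʂ/ is retroflex, so /k/ must become retroflex as well.
Changing only its place to retroflex gives [ʈ] — the voiceless retroflex stop.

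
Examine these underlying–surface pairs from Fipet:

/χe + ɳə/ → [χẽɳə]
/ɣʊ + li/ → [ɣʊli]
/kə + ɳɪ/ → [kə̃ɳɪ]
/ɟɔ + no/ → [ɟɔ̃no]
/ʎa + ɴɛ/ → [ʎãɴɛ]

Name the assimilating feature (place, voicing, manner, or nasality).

The vowel /e/ surfaces as nasalised [ẽ] next to the following nasal /ɳ/ — it has acquired the [+nasal] feature of its neighbour.
The other forms show the same pattern: /ə/ → [ə̃] before /ɳ/; /ɔ/ → [ɔ̃] before /n/; /a/ → [ã] before /ɴ/ — each time a vowel is nasalised next to a following nasal.
No change occurs in [ɣʊli] because the vowel at the boundary is adjacent to an oral consonant, not a nasal (/ʊ/ next to /l/).

nasality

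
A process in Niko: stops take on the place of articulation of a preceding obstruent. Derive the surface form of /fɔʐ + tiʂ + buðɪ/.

[fɔʐʈiʂɖuðɪ]

The rule targets /t/ (voiceless alveolar stop), which sits after the trigger /ʐ/ (retroflex).
The voiceless retroflex stop is [ʈ], so /t/ → [ʈ].
At the second juncture, /b/ likewise becomes [ɖ] adjacent to /ʂ/.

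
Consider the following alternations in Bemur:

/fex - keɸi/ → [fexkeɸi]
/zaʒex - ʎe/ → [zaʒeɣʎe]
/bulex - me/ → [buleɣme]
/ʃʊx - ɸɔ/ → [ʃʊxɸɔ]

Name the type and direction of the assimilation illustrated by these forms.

Comparing underlying and surface forms, /x/ → [ɣ] is the alternation; the neighbouring /ʎ/ is constant.
/x/ is voiceless while /ʎ/ is voiced; the output [ɣ] is voiced, matching the trigger — so the feature that spreads is voicing.
Place and manner are unchanged, so the assimilation is partial, not total.
The other alternating form patterns the same way: /x/ → [ɣ] before /m/ (voiceless → voiced, matching voiced) — only voicing changes, and always toward the following segment.
Nothing changes in [fexkeɸi], [ʃʊxɸɔ]: there the adjacent consonants already agree in voicing (/x/ and /k/ are both voiceless; /x/ and /ɸ/ are both voiceless), so these forms are consistent with the same rule.
The trigger is the following segment, so the direction is regressive (anticipatory).

regressive voicing assimilation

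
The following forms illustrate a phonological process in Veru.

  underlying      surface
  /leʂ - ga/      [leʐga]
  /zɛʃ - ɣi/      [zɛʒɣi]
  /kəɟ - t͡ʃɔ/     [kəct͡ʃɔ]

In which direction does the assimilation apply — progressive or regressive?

Underlying /ʂ/ is realised as [ʐ] next to /g/; /g/ itself does not change.
The change voiceless → voiced matches the voicing of the following /g/, identifying this as voicing assimilation.
The other alternating forms pattern the same way: /ʃ/ → [ʒ] before /ɣ/ (voiceless → voiced, matching voiced); /ɟ/ → [c] before /t͡ʃ/ (voiced → voiceless, matching voiceless) — only voicing changes, and always toward the following segment.
The trigger is the following segment, so the direction is regressive (anticipatory).

regressive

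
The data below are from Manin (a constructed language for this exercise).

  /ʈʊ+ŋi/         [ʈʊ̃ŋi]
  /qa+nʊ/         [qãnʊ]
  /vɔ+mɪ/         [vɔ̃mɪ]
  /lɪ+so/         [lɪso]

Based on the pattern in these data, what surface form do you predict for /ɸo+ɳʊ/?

The data show regressive nasality assimilation (vowel nasalisation): /ʊ/ → [ʊ̃] before /ŋ/; /a/ → [ã] before /n/; /ɔ/ → [ɔ̃] before /m/ — a vowel is nasalised by an immediately following nasal consonant.
No change occurs in [lɪso] because the vowel at the boundary is adjacent to an oral consonant, not a nasal (/ɪ/ next to /s/).
/o/ sits next to the nasal /ɳ/ and is therefore nasalised to [õ].

[ɸõɳʊ]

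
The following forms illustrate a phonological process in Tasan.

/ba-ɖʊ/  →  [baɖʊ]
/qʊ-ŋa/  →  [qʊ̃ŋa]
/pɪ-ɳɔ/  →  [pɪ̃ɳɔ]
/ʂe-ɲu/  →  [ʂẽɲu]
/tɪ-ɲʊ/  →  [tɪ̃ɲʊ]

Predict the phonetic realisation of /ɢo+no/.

The data show regressive nasality assimilation (vowel nasalisation): /ʊ/ → [ʊ̃] before /ŋ/; /ɪ/ → [ɪ̃] before /ɳ/; /e/ → [ẽ] before /ɲ/; /ɪ/ → [ɪ̃] before /ɲ/ — a vowel is nasalised by an immediately following nasal consonant.
No change occurs in [baɖʊ] because the vowel at the boundary is adjacent to an oral consonant, not a nasal (/a/ next to /ɖ/).
/o/ sits next to the nasal /n/ and is therefore nasalised to [õ].

[ɢõno]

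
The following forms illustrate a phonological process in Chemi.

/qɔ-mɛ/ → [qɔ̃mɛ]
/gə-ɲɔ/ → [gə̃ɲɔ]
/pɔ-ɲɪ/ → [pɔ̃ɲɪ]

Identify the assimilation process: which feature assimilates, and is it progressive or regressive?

regressive nasality assimilation (vowel nasalisation)

The vowel /ɔ/ surfaces as nasalised [ɔ̃] next to the following nasal /m/ — it has acquired the [+nasal] feature of its neighbour.
Likewise in the remaining data: /ə/ → [ə̃] before /ɲ/; /ɔ/ → [ɔ̃] before /ɲ/ — each time a vowel is nasalised next to a following nasal.
Because the conditioning nasal is to the right of the vowel that changes, the process is regressive (anticipatory).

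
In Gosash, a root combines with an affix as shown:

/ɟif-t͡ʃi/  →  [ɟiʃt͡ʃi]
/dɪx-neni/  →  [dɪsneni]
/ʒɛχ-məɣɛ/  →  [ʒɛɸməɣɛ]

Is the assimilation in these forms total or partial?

Comparing underlying and surface forms, /f/ → [ʃ] is the alternation; the neighbouring /t͡ʃ/ is constant.
/f/ is labiodental while /t͡ʃ/ is postalveolar; the output [ʃ] is postalveolar, matching the trigger — so the feature that spreads is place.
Manner and voice are unchanged, so the assimilation is partial, not total.
The same holds elsewhere in the data: /x/ → [s] before /n/ (velar → alveolar, matching alveolar); /χ/ → [ɸ] before /m/ (uvular → bilabial, matching bilabial) — only place changes, and always toward the following segment.

partial assimilation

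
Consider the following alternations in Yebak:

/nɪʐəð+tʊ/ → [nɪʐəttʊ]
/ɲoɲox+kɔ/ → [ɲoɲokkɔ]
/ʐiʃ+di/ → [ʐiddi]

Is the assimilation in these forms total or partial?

total assimilation

Comparing underlying and surface forms, /ð/ → [t] is the alternation; the neighbouring /t/ is constant.
The output [t] is identical to the trigger /t/ — every feature (place, manner, voicing) has been copied — so this is total assimilation.
The other forms behave the same way: /x/ → [k] before /k/; /ʃ/ → [d] before /d/ — in each case the output is a copy of the following consonant.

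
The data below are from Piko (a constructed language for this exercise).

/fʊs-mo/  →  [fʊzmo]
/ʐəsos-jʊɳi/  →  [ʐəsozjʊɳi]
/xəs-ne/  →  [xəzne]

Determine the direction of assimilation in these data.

regressive

Underlying /s/ is realised as [z] next to /m/; /m/ itself does not change.
The change voiceless → voiced matches the voicing of the following /m/, identifying this as voicing assimilation.
Checking the remaining alternations: /s/ → [z] before /j/ (voiceless → voiced, matching voiced); /s/ → [z] before /n/ (voiceless → voiced, matching voiced) — only voicing changes, and always toward the following segment.
The trigger is the following segment, so the direction is regressive (anticipatory).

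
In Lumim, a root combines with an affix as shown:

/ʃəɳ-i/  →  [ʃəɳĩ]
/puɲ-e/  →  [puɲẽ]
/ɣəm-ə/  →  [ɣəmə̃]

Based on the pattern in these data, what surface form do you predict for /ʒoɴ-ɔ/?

[ʒoɴɔ̃]

The data show progressive nasality assimilation (vowel nasalisation): /i/ → [ĩ] after /ɳ/; /e/ → [ẽ] after /ɲ/; /ə/ → [ə̃] after /m/ — a vowel is nasalised by an immediately preceding nasal consonant.
The vowel /ɔ/ is adjacent to the preceding nasal /ɴ/, so it acquires [+nasal] and surfaces as [ɔ̃].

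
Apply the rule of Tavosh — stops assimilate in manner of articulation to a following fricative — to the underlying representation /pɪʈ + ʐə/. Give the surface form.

/ʈ/ is a voiceless retroflex stop. The following trigger /ʐ/ is a fricative, so /ʈ/ must become a fricative as well.
The voiceless retroflex fricative is [ʂ], so /ʈ/ → [ʂ].

[pɪʂʐə]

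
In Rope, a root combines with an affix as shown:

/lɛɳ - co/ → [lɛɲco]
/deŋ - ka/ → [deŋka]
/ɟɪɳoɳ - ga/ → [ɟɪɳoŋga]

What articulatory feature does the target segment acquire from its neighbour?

place

Comparing underlying and surface forms, /ɳ/ → [ɲ] is the alternation; the neighbouring /c/ is constant.
/ɳ/ is retroflex while /c/ is palatal; the output [ɲ] is palatal, matching the trigger — so the feature that spreads is place.
Checking the remaining alternation: /ɳ/ → [ŋ] before /g/ (retroflex → velar, matching velar) — only place changes, and always toward the following segment.
Nothing changes in [deŋka]: there the adjacent consonants already agree in place (/ŋ/ and /k/ are both velar), so this form is consistent with the same rule.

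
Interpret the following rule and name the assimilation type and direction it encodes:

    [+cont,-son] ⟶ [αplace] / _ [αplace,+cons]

The rule copies the place features (abbreviated [place]) from the environment onto the target, so the assimilating feature is place.
The conditioning segment sits to the right of the focus bar, meaning the trigger follows the segment that changes — regressive assimilation.

regressive place assimilation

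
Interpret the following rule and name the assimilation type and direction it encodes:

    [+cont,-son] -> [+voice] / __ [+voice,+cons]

regressive voicing assimilation

The target ([+cont,-son], fricatives) acquires [+voice] next to a voiced consonant ([+voice,+cons]) — it takes on the voicing of its neighbour, so the feature that spreads is voicing.
Since the environment is written after the underscore, the trigger follows the target; the direction is regressive.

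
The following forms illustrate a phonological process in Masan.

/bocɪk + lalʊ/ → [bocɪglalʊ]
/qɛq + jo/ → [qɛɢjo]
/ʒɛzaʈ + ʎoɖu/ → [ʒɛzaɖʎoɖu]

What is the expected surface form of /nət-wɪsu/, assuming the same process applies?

[nədwɪsu]

The data show regressive voicing assimilation: /k/ → [g] before /l/; /q/ → [ɢ] before /j/; /ʈ/ → [ɖ] before /ʎ/. In each pair only voicing changes, matching the following consonant, while place and manner stay constant.
The rule targets /t/ (voiceless alveolar stop), which sits before the trigger /w/ (voiced).
A voiced alveolar stop is [d], so the surface segment is [d].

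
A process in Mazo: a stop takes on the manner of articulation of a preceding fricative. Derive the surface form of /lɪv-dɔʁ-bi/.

The rule targets /d/ (voiced alveolar stop), which sits after the trigger /v/ (fricative).
Changing only its manner to fricative gives [z] — the voiced alveolar fricative.
At the second juncture, /b/ likewise becomes [β] adjacent to /ʁ/.

[lɪvzɔʁβi]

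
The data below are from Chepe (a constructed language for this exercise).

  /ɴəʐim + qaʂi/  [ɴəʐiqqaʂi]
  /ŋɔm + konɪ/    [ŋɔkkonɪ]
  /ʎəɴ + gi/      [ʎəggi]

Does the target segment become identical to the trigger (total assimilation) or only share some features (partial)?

Comparing underlying and surface forms, /m/ → [q] is the alternation; the neighbouring /q/ is constant.
The output [q] is identical to the trigger /q/ — every feature (place, manner, voicing) has been copied — so this is total assimilation.
The remaining alternations confirm this: /m/ → [k] before /k/; /ɴ/ → [g] before /g/ — in each case the output is a copy of the following consonant.

total assimilation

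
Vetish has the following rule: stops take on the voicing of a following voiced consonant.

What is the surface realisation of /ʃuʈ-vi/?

[ʃuɖvi]

/ʈ/ is a voiceless retroflex stop. The following trigger /v/ is voiced, so /ʈ/ must become voiced as well.
Changing only its voicing to voiced gives [ɖ] — the voiced retroflex stop.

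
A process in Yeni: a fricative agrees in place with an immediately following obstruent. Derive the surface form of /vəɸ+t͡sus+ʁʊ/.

/ɸ/ is a voiceless bilabial fricative. The following trigger /t͡s/ is alveolar, so /ɸ/ must become alveolar as well.
Changing only its place to alveolar gives [s] — the voiceless alveolar fricative.
At the second juncture, /s/ likewise becomes [χ] adjacent to /ʁ/.

[vəst͡suχʁʊ]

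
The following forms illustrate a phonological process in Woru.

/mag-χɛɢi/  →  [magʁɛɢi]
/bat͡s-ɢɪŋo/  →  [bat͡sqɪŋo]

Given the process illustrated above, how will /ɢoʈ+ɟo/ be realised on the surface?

[ɢoʈco]

The data show progressive voicing assimilation: /χ/ → [ʁ] after /g/; /ɢ/ → [q] after /t͡s/. In each pair only voicing changes, matching the preceding consonant, while place and manner stay constant.
/ɟ/ is a voiced palatal stop. The preceding trigger /ʈ/ is voiceless, so /ɟ/ must become voiceless as well.
A voiceless palatal stop is [c], so the surface segment is [c].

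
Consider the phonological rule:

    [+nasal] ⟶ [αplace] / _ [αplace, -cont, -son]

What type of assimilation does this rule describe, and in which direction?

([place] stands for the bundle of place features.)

regressive place assimilation

The rule copies the place features (abbreviated [place]) from the environment onto the target, so the assimilating feature is place.
Since the environment is written after the underscore, the trigger follows the target; the direction is regressive.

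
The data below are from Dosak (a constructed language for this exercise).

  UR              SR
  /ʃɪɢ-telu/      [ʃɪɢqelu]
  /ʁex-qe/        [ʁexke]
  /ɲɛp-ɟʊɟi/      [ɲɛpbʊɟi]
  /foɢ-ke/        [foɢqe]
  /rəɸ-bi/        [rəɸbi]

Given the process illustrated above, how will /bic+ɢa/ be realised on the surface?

The data show progressive place assimilation: /t/ → [q] after /ɢ/; /q/ → [k] after /x/; /ɟ/ → [b] after /p/; /k/ → [q] after /ɢ/. In each pair only place changes, matching the preceding consonant, while manner and voice stay constant.
Nothing changes in [rəɸbi]: there the adjacent consonants already agree in place (/b/ and /ɸ/ are both bilabial), so this form is consistent with the same rule.
/ɢ/ is a voiced uvular stop. The preceding trigger /c/ is palatal, so /ɢ/ must become palatal as well.
The voiced palatal stop is [ɟ], so /ɢ/ → [ɟ].

[bicɟa]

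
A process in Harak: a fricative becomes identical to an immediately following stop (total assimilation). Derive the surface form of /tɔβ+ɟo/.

[tɔɟɟo]

/β/ is the segment targeted by the rule; it sits immediately before /ɟ/, so it assimilates completely and surfaces as [ɟ].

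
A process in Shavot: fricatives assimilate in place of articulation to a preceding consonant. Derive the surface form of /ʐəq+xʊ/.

[ʐəqχʊ]

/x/ is a voiceless velar fricative. The preceding trigger /q/ is uvular, so /x/ must become uvular as well.
A voiceless uvular fricative is [χ], so the surface segment is [χ].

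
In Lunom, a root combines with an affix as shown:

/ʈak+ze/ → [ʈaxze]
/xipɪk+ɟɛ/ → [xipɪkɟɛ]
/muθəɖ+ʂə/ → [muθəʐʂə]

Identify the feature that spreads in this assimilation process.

The segment that alternates is /k/, which surfaces as [x] when adjacent to /z/.
The change stop → fricative matches the manner of the following /z/, identifying this as manner assimilation.
Checking the remaining alternation: /ɖ/ → [ʐ] before /ʂ/ (stop → fricative, matching a fricative) — only manner changes, and always toward the following segment.
No alternation appears in [xipɪkɟɛ]: there the adjacent consonants already agree in manner (/k/ and /ɟ/ are both stops), so this form is consistent with the same rule.

manner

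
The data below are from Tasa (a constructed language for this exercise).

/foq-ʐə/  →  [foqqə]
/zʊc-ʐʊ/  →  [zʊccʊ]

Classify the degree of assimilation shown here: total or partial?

The segment that alternates is /ʐ/, which surfaces as [q] when adjacent to /q/.
The output [q] is identical to the trigger /q/ — every feature (place, manner, voicing) has been copied — so this is total assimilation.
The remaining alternation confirms this: /ʐ/ → [c] after /c/ — in each case the output is a copy of the preceding consonant.

total assimilation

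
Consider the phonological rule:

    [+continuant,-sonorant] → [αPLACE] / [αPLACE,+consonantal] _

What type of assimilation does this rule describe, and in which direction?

The rule copies the place features (abbreviated [PLACE]) from the environment onto the target, so the assimilating feature is place.
The conditioning segment sits to the left of the focus bar, meaning the trigger precedes the segment that changes — progressive assimilation.

progressive place assimilation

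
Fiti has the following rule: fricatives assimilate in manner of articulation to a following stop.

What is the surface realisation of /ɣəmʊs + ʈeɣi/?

The rule targets /s/ (voiceless alveolar fricative), which sits before the trigger /ʈ/ (stop).
The voiceless alveolar stop is [t], so /s/ → [t].

[ɣəmʊtʈeɣi]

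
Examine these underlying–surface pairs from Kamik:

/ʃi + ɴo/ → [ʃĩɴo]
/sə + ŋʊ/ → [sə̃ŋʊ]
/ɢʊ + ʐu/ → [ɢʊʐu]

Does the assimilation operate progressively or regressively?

The vowel /i/ surfaces as nasalised [ĩ] next to the following nasal /ɴ/ — it has acquired the [+nasal] feature of its neighbour.
The other form shows the same pattern: /ə/ → [ə̃] before /ŋ/ — each time a vowel is nasalised next to a following nasal.
No change occurs in [ɢʊʐu] because the vowel at the boundary is adjacent to an oral consonant, not a nasal (/ʊ/ next to /ʐ/).
Because the conditioning nasal is to the right of the vowel that changes, the process is regressive (anticipatory).

regressive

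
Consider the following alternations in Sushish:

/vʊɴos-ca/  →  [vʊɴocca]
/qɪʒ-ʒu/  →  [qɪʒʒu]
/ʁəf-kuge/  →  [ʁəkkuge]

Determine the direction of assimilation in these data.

Comparing underlying and surface forms, /s/ → [c] is the alternation; the neighbouring /c/ is constant.
The output [c] is identical to the trigger /c/ — every feature (place, manner, voicing) has been copied — so this is total assimilation.
The other form behaves the same way: /f/ → [k] before /k/ — in each case the output is a copy of the following consonant.
In [qɪʒʒu] the two consonants at the boundary are already identical (/ʒ/ + /ʒ/), so the rule applies vacuously and nothing changes.
The trigger is the following segment, so the direction is regressive (anticipatory).

regressive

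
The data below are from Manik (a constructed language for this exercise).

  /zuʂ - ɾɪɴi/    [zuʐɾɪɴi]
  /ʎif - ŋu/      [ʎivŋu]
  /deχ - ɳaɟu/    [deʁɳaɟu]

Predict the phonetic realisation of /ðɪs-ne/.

[ðɪzne]

The data show regressive voicing assimilation: /ʂ/ → [ʐ] before /ɾ/; /f/ → [v] before /ŋ/; /χ/ → [ʁ] before /ɳ/. In each pair only voicing changes, matching the following consonant, while place and manner stay constant.
The rule targets /s/ (voiceless alveolar fricative), which sits before the trigger /n/ (voiced).
A voiced alveolar fricative is [z], so the surface segment is [z].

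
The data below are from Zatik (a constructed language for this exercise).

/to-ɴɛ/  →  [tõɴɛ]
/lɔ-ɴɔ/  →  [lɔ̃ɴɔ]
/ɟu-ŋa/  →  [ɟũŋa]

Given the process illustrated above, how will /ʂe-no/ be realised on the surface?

The data show regressive nasality assimilation (vowel nasalisation): /o/ → [õ] before /ɴ/; /ɔ/ → [ɔ̃] before /ɴ/; /u/ → [ũ] before /ŋ/ — a vowel is nasalised by an immediately following nasal consonant.
The vowel /e/ is adjacent to the following nasal /n/, so it acquires [+nasal] and surfaces as [ẽ].

[ʂẽno]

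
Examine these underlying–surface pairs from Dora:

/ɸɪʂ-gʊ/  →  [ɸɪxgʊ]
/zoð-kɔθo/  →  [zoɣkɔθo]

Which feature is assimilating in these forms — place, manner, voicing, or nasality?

Underlying /ʂ/ is realised as [x] next to /g/; /g/ itself does not change.
The change retroflex → velar matches the place of the following /g/, identifying this as place assimilation.
Checking the remaining alternation: /ð/ → [ɣ] before /k/ (dental → velar, matching velar) — only place changes, and always toward the following segment.

place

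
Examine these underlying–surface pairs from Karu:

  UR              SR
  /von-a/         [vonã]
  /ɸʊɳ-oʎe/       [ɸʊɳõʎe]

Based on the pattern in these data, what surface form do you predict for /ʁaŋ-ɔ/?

[ʁaŋɔ̃]

The data show progressive nasality assimilation (vowel nasalisation): /a/ → [ã] after /n/; /o/ → [õ] after /ɳ/ — a vowel is nasalised by an immediately preceding nasal consonant.
The vowel /ɔ/ is adjacent to the preceding nasal /ŋ/, so it acquires [+nasal] and surfaces as [ɔ̃].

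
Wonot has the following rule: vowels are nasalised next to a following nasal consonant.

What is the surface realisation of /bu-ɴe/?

[bũɴe]

The vowel /u/ is adjacent to the following nasal /ɴ/, so it acquires [+nasal] and surfaces as [ũ].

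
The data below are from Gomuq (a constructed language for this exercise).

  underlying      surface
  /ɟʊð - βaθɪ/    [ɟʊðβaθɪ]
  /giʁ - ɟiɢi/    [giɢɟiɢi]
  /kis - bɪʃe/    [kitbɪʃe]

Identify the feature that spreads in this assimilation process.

Underlying /ʁ/ is realised as [ɢ] next to /ɟ/; /ɟ/ itself does not change.
The change fricative → stop matches the manner of the following /ɟ/, identifying this as manner assimilation.
The other alternating form patterns the same way: /s/ → [t] before /b/ (fricative → stop, matching a stop) — only manner changes, and always toward the following segment.
Nothing changes in [ɟʊðβaθɪ]: there the adjacent consonants already agree in manner (/ð/ and /β/ are both fricatives), so this form is consistent with the same rule.

manner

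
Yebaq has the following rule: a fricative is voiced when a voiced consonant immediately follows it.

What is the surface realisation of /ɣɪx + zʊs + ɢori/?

/x/ is a voiceless velar fricative. The following trigger /z/ is voiced, so /x/ must become voiced as well.
A voiced velar fricative is [ɣ], so the surface segment is [ɣ].
At the second juncture, /s/ likewise becomes [z] adjacent to /ɢ/.

[ɣɪɣzʊzɢori]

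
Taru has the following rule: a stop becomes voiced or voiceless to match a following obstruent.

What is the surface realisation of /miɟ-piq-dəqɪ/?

[micpiɢdəqɪ]

The rule targets /ɟ/ (voiced palatal stop), which sits before the trigger /p/ (voiceless).
A voiceless palatal stop is [c], so the surface segment is [c].
At the second juncture, /q/ likewise becomes [ɢ] adjacent to /d/.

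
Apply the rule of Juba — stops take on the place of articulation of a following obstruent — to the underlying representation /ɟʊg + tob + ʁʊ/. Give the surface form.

/g/ is a voiced velar stop. The following trigger /t/ is alveolar, so /g/ must become alveolar as well.
The voiced alveolar stop is [d], so /g/ → [d].
The same rule applies at the second boundary: /b/ → [ɢ] next to /ʁ/.

[ɟʊdtoɢʁʊ]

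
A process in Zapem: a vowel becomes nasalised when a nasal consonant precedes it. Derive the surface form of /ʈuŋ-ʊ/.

/ʊ/ sits next to the nasal /ŋ/ and is therefore nasalised to [ʊ̃].

[ʈuŋʊ̃]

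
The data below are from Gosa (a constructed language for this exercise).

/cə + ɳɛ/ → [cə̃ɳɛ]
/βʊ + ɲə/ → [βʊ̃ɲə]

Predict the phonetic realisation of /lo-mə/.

[lõmə]

The data show regressive nasality assimilation (vowel nasalisation): /ə/ → [ə̃] before /ɳ/; /ʊ/ → [ʊ̃] before /ɲ/ — a vowel is nasalised by an immediately following nasal consonant.
/o/ sits next to the nasal /m/ and is therefore nasalised to [õ].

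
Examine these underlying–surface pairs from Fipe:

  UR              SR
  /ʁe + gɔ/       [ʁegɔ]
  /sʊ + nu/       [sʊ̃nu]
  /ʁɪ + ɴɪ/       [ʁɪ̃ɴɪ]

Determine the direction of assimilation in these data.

The vowel /ʊ/ surfaces as nasalised [ʊ̃] next to the following nasal /n/ — it has acquired the [+nasal] feature of its neighbour.
The other form shows the same pattern: /ɪ/ → [ɪ̃] before /ɴ/ — each time a vowel is nasalised next to a following nasal.
No change occurs in [ʁegɔ] because the vowel at the boundary is adjacent to an oral consonant, not a nasal (/e/ next to /g/).
Because the conditioning nasal is to the right of the vowel that changes, the process is regressive (anticipatory).

regressive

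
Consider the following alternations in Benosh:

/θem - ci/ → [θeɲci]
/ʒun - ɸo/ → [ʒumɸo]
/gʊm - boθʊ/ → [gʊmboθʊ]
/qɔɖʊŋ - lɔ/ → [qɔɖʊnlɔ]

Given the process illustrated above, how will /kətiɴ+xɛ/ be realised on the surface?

The data show regressive place assimilation: /m/ → [ɲ] before /c/; /n/ → [m] before /ɸ/; /ŋ/ → [n] before /l/. In each pair only place changes, matching the following consonant, while manner and voice stay constant.
Nothing changes in [gʊmboθʊ]: there the adjacent consonants already agree in place (/m/ and /b/ are both bilabial), so this form is consistent with the same rule.
The rule targets /ɴ/ (voiced uvular nasal), which sits before the trigger /x/ (velar).
A voiced velar nasal is [ŋ], so the surface segment is [ŋ].

[kətiŋxɛ]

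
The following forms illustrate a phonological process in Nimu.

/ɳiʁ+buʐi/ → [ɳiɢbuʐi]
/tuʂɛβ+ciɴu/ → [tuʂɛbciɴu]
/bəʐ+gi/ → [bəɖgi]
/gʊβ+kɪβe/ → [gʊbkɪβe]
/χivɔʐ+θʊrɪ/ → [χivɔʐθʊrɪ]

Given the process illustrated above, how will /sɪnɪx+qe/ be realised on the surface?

[sɪnɪkqe]

The data show regressive manner assimilation: /ʁ/ → [ɢ] before /b/; /β/ → [b] before /c/; /ʐ/ → [ɖ] before /g/; /β/ → [b] before /k/. In each pair only manner changes, matching the following consonant, while place and voice stay constant.
No alternation appears in [χivɔʐθʊrɪ]: there the adjacent consonants already agree in manner (/ʐ/ and /θ/ are both fricatives), so this form is consistent with the same rule.
The rule targets /x/ (voiceless velar fricative), which sits before the trigger /q/ (stop).
The voiceless velar stop is [k], so /x/ → [k].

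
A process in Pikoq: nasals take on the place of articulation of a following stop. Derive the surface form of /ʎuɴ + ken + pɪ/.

/ɴ/ is a voiced uvular nasal. The following trigger /k/ is velar, so /ɴ/ must become velar as well.
A voiced velar nasal is [ŋ], so the surface segment is [ŋ].
At the second juncture, /n/ likewise becomes [m] adjacent to /p/.

[ʎuŋkempɪ]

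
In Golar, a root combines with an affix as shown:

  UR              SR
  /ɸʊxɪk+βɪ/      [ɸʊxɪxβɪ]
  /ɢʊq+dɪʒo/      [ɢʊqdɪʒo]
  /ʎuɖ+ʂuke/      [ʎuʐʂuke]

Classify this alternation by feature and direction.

regressive manner assimilation

The segment that alternates is /k/, which surfaces as [x] when adjacent to /β/.
The change stop → fricative matches the manner of the following /β/, identifying this as manner assimilation.
Place and voice are unchanged, so the assimilation is partial, not total.
The other alternating form patterns the same way: /ɖ/ → [ʐ] before /ʂ/ (stop → fricative, matching a fricative) — only manner changes, and always toward the following segment.
Nothing changes in [ɢʊqdɪʒo]: there the adjacent consonants already agree in manner (/q/ and /d/ are both stops), so this form is consistent with the same rule.
The trigger is the following segment, so the direction is regressive (anticipatory).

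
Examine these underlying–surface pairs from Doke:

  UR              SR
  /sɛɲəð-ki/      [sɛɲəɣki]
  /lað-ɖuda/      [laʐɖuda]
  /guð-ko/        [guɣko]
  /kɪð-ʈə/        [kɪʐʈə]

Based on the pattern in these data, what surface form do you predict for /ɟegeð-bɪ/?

The data show regressive place assimilation: /ð/ → [ɣ] before /k/; /ð/ → [ʐ] before /ɖ/; /ð/ → [ʐ] before /ʈ/. In each pair only place changes, matching the following consonant, while manner and voice stay constant.
The rule targets /ð/ (voiced dental fricative), which sits before the trigger /b/ (bilabial).
Changing only its place to bilabial gives [β] — the voiced bilabial fricative.

[ɟegeβbɪ]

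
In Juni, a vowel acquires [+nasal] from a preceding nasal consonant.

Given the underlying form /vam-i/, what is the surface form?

/i/ sits next to the nasal /m/ and is therefore nasalised to [ĩ].

[vamĩ]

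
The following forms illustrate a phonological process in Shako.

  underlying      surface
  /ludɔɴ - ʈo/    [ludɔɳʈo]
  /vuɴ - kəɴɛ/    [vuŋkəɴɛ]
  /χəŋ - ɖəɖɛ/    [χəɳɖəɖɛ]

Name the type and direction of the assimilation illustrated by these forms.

Comparing underlying and surface forms, /ɴ/ → [ɳ] is the alternation; the neighbouring /ʈ/ is constant.
The change uvular → retroflex matches the place of the following /ʈ/, identifying this as place assimilation.
Manner and voice are unchanged, so the assimilation is partial, not total.
The same holds elsewhere in the data: /ɴ/ → [ŋ] before /k/ (uvular → velar, matching velar); /ŋ/ → [ɳ] before /ɖ/ (velar → retroflex, matching retroflex) — only place changes, and always toward the following segment.
Since the segment that changes precedes the conditioning segment, the assimilation is regressive.

regressive place assimilation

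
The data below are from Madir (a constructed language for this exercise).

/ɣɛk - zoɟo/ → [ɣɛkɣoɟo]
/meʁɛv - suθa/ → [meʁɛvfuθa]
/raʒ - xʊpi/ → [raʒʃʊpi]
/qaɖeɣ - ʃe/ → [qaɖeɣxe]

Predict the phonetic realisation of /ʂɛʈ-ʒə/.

[ʂɛʈʐə]

The data show progressive place assimilation: /z/ → [ɣ] after /k/; /s/ → [f] after /v/; /x/ → [ʃ] after /ʒ/; /ʃ/ → [x] after /ɣ/. In each pair only place changes, matching the preceding consonant, while manner and voice stay constant.
The rule targets /ʒ/ (voiced postalveolar fricative), which sits after the trigger /ʈ/ (retroflex).
A voiced retroflex fricative is [ʐ], so the surface segment is [ʐ].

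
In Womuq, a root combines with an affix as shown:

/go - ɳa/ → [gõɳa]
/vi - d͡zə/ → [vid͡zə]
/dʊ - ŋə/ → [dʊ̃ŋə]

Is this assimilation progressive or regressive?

regressive

The vowel /o/ surfaces as nasalised [õ] next to the following nasal /ɳ/ — it has acquired the [+nasal] feature of its neighbour.
The other form shows the same pattern: /ʊ/ → [ʊ̃] before /ŋ/ — each time a vowel is nasalised next to a following nasal.
No change occurs in [vid͡zə] because the vowel at the boundary is adjacent to an oral consonant, not a nasal (/i/ next to /d͡z/).
Because the conditioning nasal is to the right of the vowel that changes, the process is regressive (anticipatory).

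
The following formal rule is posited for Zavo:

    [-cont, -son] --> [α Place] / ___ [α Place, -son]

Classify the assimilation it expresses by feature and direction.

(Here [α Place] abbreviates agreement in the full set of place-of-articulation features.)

The shared variable α links the value of the place features (abbreviated [Place]) on the target to the same value on the neighbouring segment, so place is the feature that assimilates.
The conditioning segment sits to the right of the focus bar, meaning the trigger follows the segment that changes — regressive assimilation.

regressive place assimilation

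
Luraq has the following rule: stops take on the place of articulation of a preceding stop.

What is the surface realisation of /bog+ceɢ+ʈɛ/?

The rule targets /c/ (voiceless palatal stop), which sits after the trigger /g/ (velar).
The voiceless velar stop is [k], so /c/ → [k].
At the second juncture, /ʈ/ likewise becomes [q] adjacent to /ɢ/.

[bogkeɢqɛ]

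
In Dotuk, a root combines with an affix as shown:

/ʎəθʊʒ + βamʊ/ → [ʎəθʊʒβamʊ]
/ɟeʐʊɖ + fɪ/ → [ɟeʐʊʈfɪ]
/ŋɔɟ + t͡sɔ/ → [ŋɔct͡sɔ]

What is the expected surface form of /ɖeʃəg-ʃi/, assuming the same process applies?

[ɖeʃəkʃi]

The data show regressive voicing assimilation: /ɖ/ → [ʈ] before /f/; /ɟ/ → [c] before /t͡s/. In each pair only voicing changes, matching the following consonant, while place and manner stay constant.
No alternation appears in [ʎəθʊʒβamʊ]: there the adjacent consonants already agree in voicing (/ʒ/ and /β/ are both voiced), so this form is consistent with the same rule.
/g/ is a voiced velar stop. The following trigger /ʃ/ is voiceless, so /g/ must become voiceless as well.
A voiceless velar stop is [k], so the surface segment is [k].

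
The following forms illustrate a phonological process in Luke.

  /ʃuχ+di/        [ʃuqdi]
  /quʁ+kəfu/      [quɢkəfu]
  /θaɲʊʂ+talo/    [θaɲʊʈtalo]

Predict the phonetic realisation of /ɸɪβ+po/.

[ɸɪbpo]

The data show regressive manner assimilation: /χ/ → [q] before /d/; /ʁ/ → [ɢ] before /k/; /ʂ/ → [ʈ] before /t/. In each pair only manner changes, matching the following consonant, while place and voice stay constant.
/β/ is a voiced bilabial fricative. The following trigger /p/ is a stop, so /β/ must become a stop as well.
Changing only its manner to stop gives [b] — the voiced bilabial stop.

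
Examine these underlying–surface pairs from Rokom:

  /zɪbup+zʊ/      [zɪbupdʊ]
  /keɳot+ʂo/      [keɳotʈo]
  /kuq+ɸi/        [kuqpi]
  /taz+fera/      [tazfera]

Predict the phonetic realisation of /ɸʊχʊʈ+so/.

The data show progressive manner assimilation: /z/ → [d] after /p/; /ʂ/ → [ʈ] after /t/; /ɸ/ → [p] after /q/. In each pair only manner changes, matching the preceding consonant, while place and voice stay constant.
No alternation appears in [tazfera]: there the adjacent consonants already agree in manner (/f/ and /z/ are both fricatives), so this form is consistent with the same rule.
/s/ is a voiceless alveolar fricative. The preceding trigger /ʈ/ is a stop, so /s/ must become a stop as well.
A voiceless alveolar stop is [t], so the surface segment is [t].

[ɸʊχʊʈto]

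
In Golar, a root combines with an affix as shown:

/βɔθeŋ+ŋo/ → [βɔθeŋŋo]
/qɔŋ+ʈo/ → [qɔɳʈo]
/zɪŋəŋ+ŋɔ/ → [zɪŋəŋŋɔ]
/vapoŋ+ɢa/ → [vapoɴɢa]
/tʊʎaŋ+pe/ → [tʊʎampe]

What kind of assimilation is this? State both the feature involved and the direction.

Comparing underlying and surface forms, /ŋ/ → [ɳ] is the alternation; the neighbouring /ʈ/ is constant.
/ŋ/ is velar while /ʈ/ is retroflex; the output [ɳ] is retroflex, matching the trigger — so the feature that spreads is place.
Manner and voice are unchanged, so the assimilation is partial, not total.
The same holds elsewhere in the data: /ŋ/ → [ɴ] before /ɢ/ (velar → uvular, matching uvular); /ŋ/ → [m] before /p/ (velar → bilabial, matching bilabial) — only place changes, and always toward the following segment.
Nothing changes in [βɔθeŋŋo], [zɪŋəŋŋɔ]: there the adjacent consonants already agree in place (/ŋ/ and /ŋ/ are both velar; /ŋ/ and /ŋ/ are both velar), so these forms are consistent with the same rule.
Since the segment that changes precedes the conditioning segment, the assimilation is regressive.

regressive place assimilation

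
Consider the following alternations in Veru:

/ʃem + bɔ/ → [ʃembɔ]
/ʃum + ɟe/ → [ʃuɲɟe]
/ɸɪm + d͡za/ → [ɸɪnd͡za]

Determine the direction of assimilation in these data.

regressive

Comparing underlying and surface forms, /m/ → [ɲ] is the alternation; the neighbouring /ɟ/ is constant.
/m/ is bilabial while /ɟ/ is palatal; the output [ɲ] is palatal, matching the trigger — so the feature that spreads is place.
The same holds elsewhere in the data: /m/ → [n] before /d͡z/ (bilabial → alveolar, matching alveolar) — only place changes, and always toward the following segment.
No alternation appears in [ʃembɔ]: there the adjacent consonants already agree in place (/m/ and /b/ are both bilabial), so this form is consistent with the same rule.
The trigger is the following segment, so the direction is regressive (anticipatory).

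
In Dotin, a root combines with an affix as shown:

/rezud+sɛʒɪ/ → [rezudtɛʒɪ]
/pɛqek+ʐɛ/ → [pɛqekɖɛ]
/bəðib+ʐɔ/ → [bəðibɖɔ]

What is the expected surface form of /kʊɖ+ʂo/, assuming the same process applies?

[kʊɖʈo]

The data show progressive manner assimilation: /s/ → [t] after /d/; /ʐ/ → [ɖ] after /k/; /ʐ/ → [ɖ] after /b/. In each pair only manner changes, matching the preceding consonant, while place and voice stay constant.
/ʂ/ is a voiceless retroflex fricative. The preceding trigger /ɖ/ is a stop, so /ʂ/ must become a stop as well.
The voiceless retroflex stop is [ʈ], so /ʂ/ → [ʈ].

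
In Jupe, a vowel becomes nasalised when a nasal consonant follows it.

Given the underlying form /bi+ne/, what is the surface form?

The vowel /i/ is adjacent to the following nasal /n/, so it acquires [+nasal] and surfaces as [ĩ].

[bĩne]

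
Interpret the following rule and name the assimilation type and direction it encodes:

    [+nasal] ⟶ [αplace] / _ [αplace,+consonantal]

regressive place assimilation

The rule copies the place features (abbreviated [place]) from the environment onto the target, so the assimilating feature is place.
Since the environment is written after the underscore, the trigger follows the target; the direction is regressive.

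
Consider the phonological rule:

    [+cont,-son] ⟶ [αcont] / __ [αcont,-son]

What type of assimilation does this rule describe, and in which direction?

The rule copies [cont] (continuancy) from the environment onto the target fricatives; since [±cont] encodes the stop/fricative manner contrast, the assimilating dimension is manner.
The conditioning segment sits to the right of the focus bar, meaning the trigger follows the segment that changes — regressive assimilation.

regressive manner assimilation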